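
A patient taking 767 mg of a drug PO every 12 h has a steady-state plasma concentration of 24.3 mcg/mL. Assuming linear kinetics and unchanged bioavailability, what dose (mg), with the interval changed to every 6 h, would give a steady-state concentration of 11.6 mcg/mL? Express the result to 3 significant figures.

For first-order elimination, Css ∝ F·D/(CL·τ); F and CL are unchanged, so Css ∝ D/τ.
D₂ = D₁ × (Css,target / Css,current) × (τ₂/τ₁) = 767 × (11.6/24.3) × (6/12) = 183.1 mg

183 mg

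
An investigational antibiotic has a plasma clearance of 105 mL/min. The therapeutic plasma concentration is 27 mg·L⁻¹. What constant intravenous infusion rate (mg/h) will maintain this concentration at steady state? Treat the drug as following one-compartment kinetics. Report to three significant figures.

170 mg/h

CL = 105 mL/min × 60/1000 = 6.300 L/h
Rate = CL × Css = 6.300 × 27 = 170.1 mg/h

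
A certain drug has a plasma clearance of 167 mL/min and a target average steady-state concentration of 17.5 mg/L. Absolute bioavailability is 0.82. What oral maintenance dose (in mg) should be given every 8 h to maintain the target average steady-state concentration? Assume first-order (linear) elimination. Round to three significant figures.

CL = 167 mL/min = 167 × 0.06 = 10.02 L/h
D = CL × Css × τ / F = 10.02 × 17.5 × 8 / 0.82 = 1711 mg

1710 mg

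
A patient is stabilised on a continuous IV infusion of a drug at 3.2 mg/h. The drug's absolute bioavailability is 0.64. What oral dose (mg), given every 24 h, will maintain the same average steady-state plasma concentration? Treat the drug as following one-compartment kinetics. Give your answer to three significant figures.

120 mg

To maintain the same Css, the systemic dosing rate must be unchanged: F·D/τ = infusion rate.
D = rate × τ / F = 3.2 × 24 / 0.64 = 120.0 mg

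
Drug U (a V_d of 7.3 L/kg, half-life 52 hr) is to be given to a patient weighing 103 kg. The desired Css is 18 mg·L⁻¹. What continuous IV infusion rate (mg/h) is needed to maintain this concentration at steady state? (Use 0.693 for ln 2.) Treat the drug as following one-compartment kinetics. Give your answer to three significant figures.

Vd = 7.3 L/kg × 103 kg = 751.9 L
CL = 0.693 × Vd / t½ = 0.693 × 751.9 / 52 = 10.02 L/h
Infusion rate = CL × Css = 10.02 × 18 = 180.4 mg/h

180 mg/h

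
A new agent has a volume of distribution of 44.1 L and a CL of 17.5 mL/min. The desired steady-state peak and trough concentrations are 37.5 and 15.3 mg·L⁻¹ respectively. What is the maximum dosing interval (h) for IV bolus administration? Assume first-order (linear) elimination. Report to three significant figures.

CL = 17.5 mL/min × 60/1000 = 1.050 L/h
k = CL / Vd = 1.050 / 44.10 = 0.02381 h⁻¹
Between IV bolus doses, concentration decays as C = C₀·e^(−kτ), so C_peak/C_trough = e^(kτ).
τ_max = ln(C_peak/C_trough) / k = ln(37.5/15.3) / 0.02381 = 0.8965 / 0.02381 = 37.65 h

37.7 h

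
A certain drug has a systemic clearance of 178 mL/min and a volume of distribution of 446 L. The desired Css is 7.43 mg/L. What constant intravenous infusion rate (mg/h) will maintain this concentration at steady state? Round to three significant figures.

79.4 mg/h

CL = 178 mL/min × 60/1000 = 10.68 L/h
Infusion rate = CL · Css = 10.68 L/h × 7.43 mg/L = 79.35 mg/h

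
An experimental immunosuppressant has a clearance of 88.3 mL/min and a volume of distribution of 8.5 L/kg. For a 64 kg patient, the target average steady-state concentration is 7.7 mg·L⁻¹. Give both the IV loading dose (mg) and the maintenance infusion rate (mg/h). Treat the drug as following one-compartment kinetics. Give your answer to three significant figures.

(a) 4190 mg; (b) 40.8 mg/h

Vd(total) = 64 kg × 8.5 L/kg = 544.0 L
Loading dose = Vd × C = 544.0 × 7.7 = 4189 mg
Convert clearance: 88.3 mL/min × 60 min/h ÷ 1000 mL/L = 5.298 L/h
Infusion rate = 5.298 L/h × 7.7 mg/L = 40.79 mg/h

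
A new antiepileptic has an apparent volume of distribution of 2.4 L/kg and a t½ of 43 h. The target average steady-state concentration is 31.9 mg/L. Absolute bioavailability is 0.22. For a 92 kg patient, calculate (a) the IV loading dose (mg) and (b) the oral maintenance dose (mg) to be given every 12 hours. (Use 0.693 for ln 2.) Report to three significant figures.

(a) 7040 mg; (b) 6190 mg

Total Vd = 2.4 × 92 = 220.8 L
LD = Vd × C = 220.8 × 31.9 = 7044 mg
CL = 0.693 × Vd / t½ = 0.693 × 220.8 / 43 = 3.558 L/h
D = CL × Css × τ / F = 3.558 × 31.9 × 12 / 0.22 = 6191 mg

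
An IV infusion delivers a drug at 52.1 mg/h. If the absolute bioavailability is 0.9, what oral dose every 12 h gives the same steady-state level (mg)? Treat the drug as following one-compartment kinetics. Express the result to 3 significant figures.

To maintain the same Css, the systemic dosing rate must be unchanged: F·D/τ = infusion rate.
D = rate × τ / F = 52.1 × 12 / 0.9 = 694.7 mg

695 mg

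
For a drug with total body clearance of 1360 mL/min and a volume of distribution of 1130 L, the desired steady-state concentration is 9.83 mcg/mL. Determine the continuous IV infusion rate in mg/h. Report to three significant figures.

802 mg/h

CL = 1360 mL/min × 60/1000 = 81.60 L/h
R₀ = 81.60 × 9.83 = 802.1 mg/h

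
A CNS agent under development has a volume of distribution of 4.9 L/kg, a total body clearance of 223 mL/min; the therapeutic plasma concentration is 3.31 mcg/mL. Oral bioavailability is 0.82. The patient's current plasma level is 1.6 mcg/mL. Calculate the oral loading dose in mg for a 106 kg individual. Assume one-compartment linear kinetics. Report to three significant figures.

Total Vd = 4.9 × 106 = 519.4 L
Concentration deficit ΔC = 3.31 − 1.6 = 1.710 mg/L
LD = Vd × ΔC / F = 519.4 × 1.710 / 0.82 = 1083 mg

1080 mg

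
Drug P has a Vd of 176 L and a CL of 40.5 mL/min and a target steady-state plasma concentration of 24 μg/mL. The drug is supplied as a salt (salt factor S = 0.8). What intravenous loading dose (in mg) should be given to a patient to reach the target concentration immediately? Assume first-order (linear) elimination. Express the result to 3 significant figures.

Loading dose depends on Vd (not clearance): it fills the distribution volume.
LD = Vd × C / S = 176.0 × 24.00 / 0.8 = 5280 mg

5280 mg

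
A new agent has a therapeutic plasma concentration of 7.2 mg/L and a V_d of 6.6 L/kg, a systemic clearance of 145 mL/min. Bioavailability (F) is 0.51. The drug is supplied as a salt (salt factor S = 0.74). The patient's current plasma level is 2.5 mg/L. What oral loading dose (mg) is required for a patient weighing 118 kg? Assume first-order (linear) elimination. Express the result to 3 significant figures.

Vd(total) = 118 kg × 6.6 L/kg = 778.8 L
LD is governed by Vd — clearance does not enter the loading-dose calculation.
Concentration deficit ΔC = 7.2 − 2.5 = 4.700 mg/L
LD = Vd × ΔC / F / S = 778.8 × 4.700 / 0.51 / 0.74 = 9699 mg

9700 mg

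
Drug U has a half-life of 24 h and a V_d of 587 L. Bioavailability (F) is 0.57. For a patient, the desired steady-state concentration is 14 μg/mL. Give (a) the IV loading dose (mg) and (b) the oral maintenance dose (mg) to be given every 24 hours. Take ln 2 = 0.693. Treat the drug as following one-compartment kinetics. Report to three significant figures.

LD = Vd × C = 587.0 × 14 = 8218 mg
CL = 0.693 × Vd / t½ = 0.693 × 587.0 / 24 = 16.95 L/h
D = CL × Css × τ / F = 16.95 × 14 × 24 / 0.57 = 9992 mg

(a) 8220 mg; (b) 9990 mg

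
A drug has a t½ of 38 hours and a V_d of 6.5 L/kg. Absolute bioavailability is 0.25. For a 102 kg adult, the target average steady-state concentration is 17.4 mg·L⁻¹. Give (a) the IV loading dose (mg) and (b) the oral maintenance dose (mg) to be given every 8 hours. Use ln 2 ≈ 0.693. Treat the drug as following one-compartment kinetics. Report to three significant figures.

Vd(total) = 102 kg × 6.5 L/kg = 663.0 L
LD = Vd × C = 663.0 × 17.4 = 11540 mg
CL = 0.693 × Vd / t½ = 0.693 × 663.0 / 38 = 12.09 L/h
D = CL × Css × τ / F = 12.09 × 17.4 × 8 / 0.25 = 6732 mg

(a) 11500 mg; (b) 6730 mg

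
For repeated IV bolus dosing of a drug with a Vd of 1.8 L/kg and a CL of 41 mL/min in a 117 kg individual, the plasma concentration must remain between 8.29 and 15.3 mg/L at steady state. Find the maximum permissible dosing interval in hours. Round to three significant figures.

Total Vd = 1.8 × 117 = 210.6 L
CL = 41 mL/min × 60/1000 = 2.460 L/h
k = CL / Vd = 2.460 / 210.6 = 0.01168 h⁻¹
Between IV bolus doses, concentration decays as C = C₀·e^(−kτ), so C_peak/C_trough = e^(kτ).
τ_max = ln(C_peak/C_trough) / k = ln(15.3/8.29) / 0.01168 = 0.6128 / 0.01168 = 52.47 h

52.5 h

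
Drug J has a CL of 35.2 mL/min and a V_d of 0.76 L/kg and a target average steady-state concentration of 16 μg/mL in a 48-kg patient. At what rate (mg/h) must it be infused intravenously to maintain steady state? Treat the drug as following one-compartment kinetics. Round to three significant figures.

33.8 mg/h

CL = 35.2 mL/min = 35.2 × 0.06 = 2.112 L/h
R₀ = 2.112 × 16 = 33.79 mg/h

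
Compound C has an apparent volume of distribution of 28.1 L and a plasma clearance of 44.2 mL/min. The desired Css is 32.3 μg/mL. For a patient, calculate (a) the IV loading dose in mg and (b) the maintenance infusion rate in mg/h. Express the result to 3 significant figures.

Loading: fill Vd to C_target → 28.10 L × 32.3 mg/L = 907.6 mg
CL = 44.2 mL/min = 44.2 × 0.06 = 2.652 L/h
Maintenance: replace elimination → rate = CL × Css = 2.652 × 32.3 = 85.66 mg/h

(a) 908 mg; (b) 85.7 mg/h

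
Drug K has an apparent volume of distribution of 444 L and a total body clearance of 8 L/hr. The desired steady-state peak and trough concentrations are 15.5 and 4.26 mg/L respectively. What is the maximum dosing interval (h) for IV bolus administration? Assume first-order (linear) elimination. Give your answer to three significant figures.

k = CL / Vd = 8.000 / 444.0 = 0.01802 h⁻¹
Between IV bolus doses, concentration decays as C = C₀·e^(−kτ), so C_peak/C_trough = e^(kτ).
τ_max = ln(C_peak/C_trough) / k = ln(15.5/4.26) / 0.01802 = 1.292 / 0.01802 = 71.70 h

71.7 h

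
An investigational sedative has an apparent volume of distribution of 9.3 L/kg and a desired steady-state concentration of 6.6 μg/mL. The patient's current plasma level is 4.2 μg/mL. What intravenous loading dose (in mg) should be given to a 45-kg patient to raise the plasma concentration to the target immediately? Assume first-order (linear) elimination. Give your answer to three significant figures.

Total Vd = 9.3 × 45 = 418.5 L
The loading dose fills Vd to the target concentration.
Concentration deficit ΔC = 6.6 − 4.2 = 2.400 mg/L
LD = Vd × ΔC = 418.5 × 2.400 = 1004 mg

1000 mg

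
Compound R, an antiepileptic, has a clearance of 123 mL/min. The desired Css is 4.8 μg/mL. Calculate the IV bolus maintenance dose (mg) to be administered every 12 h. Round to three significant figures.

CL = 123 mL/min × 60/1000 = 7.380 L/h
D = CL × Css × τ = 7.380 × 4.8 × 12 = 425.1 mg

425 mg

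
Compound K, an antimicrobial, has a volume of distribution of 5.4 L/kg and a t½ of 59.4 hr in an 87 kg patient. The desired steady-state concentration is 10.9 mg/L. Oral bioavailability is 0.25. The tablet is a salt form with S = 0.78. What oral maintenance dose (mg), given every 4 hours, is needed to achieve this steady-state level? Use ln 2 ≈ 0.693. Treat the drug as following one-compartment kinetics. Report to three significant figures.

1230 mg

Vd = 5.4 L/kg × 87 kg = 469.8 L
k = 0.693/59.4 = 0.01167 h⁻¹, so CL = k·Vd = 0.01167 × 469.8 = 5.483 L/h
D = CL × Css × τ / F / S = 5.483 × 10.9 × 4 / 0.25 / 0.78 = 1226 mg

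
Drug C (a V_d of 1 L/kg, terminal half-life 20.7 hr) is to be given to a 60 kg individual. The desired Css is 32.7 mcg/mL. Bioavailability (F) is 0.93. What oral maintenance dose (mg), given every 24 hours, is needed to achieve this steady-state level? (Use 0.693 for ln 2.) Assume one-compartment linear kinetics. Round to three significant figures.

Vd = 1 L/kg × 60 kg = 60.00 L
k = 0.693/20.7 = 0.03348 h⁻¹, so CL = k·Vd = 0.03348 × 60.00 = 2.009 L/h
D = CL × Css × τ / F = 2.009 × 32.7 × 24 / 0.93 = 1695 mg

1700 mg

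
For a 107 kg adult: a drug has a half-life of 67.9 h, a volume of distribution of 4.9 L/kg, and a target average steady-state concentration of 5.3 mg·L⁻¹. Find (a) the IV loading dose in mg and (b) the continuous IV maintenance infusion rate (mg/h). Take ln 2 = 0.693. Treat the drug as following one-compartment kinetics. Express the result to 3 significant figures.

(a) 2780 mg; (b) 28.4 mg/h

Total Vd = 4.9 × 107 = 524.3 L
LD = Vd × C = 524.3 × 5.3 = 2779 mg
CL = 0.693 × Vd / t½ = 0.693 × 524.3 / 67.9 = 5.351 L/h
Infusion rate = CL × Css = 5.351 × 5.3 = 28.36 mg/h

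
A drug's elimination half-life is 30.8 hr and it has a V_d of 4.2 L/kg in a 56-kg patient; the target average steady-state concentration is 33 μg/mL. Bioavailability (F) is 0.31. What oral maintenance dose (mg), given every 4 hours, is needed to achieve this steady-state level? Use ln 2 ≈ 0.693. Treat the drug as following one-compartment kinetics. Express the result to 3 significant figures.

2250 mg

Vd = 4.2 L/kg × 56 kg = 235.2 L
CL = ln 2 · Vd / t½ = 0.693 × 235.2 / 30.8 = 5.292 L/h
D = CL × Css × τ / F = 5.292 × 33 × 4 / 0.31 = 2253 mg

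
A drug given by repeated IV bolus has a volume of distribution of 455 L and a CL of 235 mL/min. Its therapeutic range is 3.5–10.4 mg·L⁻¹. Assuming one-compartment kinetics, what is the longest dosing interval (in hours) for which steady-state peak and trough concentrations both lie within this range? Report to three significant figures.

35.1 h

Convert clearance: 235 mL/min × 60 min/h ÷ 1000 mL/L = 14.10 L/h
k = CL / Vd = 14.10 / 455.0 = 0.03099 h⁻¹
Between IV bolus doses, concentration decays as C = C₀·e^(−kτ), so C_peak/C_trough = e^(kτ).
τ_max = ln(C_peak/C_trough) / k = ln(10.4/3.5) / 0.03099 = 1.089 / 0.03099 = 35.14 h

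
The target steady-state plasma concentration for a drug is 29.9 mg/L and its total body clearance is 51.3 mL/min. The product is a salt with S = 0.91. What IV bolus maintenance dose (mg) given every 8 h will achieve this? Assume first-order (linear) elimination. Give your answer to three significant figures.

Convert clearance: 51.3 mL/min × 60 min/h ÷ 1000 mL/L = 3.078 L/h
D = CL × Css × τ / S = 3.078 × 29.9 × 8 / 0.91 = 809.1 mg

809 mg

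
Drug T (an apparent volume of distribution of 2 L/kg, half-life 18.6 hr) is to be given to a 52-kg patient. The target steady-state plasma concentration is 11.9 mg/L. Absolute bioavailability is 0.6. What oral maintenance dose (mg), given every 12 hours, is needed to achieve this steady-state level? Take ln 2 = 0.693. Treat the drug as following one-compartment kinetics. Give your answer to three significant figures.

Vd = 2 L/kg × 52 kg = 104.0 L
CL = 0.693 × Vd / t½ = 0.693 × 104.0 / 18.6 = 3.875 L/h
D = CL × Css × τ / F = 3.875 × 11.9 × 12 / 0.6 = 922.3 mg

922 mg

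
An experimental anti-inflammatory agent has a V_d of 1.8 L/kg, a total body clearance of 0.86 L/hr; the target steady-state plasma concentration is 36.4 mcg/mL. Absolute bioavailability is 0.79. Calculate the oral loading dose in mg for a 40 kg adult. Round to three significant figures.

Total Vd = 1.8 × 40 = 72.00 L
LD = Vd × C / F = 72.00 × 36.40 / 0.79 = 3317 mg

3320 mg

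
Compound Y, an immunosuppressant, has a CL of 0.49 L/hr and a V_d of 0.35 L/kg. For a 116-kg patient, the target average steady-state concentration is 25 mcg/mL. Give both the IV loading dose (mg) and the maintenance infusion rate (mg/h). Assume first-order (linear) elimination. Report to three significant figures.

Total Vd = 0.35 × 116 = 40.60 L
Loading: fill Vd to C_target → 40.60 L × 25 mg/L = 1015 mg
Maintenance: replace elimination → rate = CL × Css = 0.4900 × 25 = 12.25 mg/h

(a) 1020 mg; (b) 12.3 mg/h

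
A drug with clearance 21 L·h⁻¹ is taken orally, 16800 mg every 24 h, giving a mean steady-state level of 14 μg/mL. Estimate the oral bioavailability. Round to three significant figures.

F·D/τ = CL·Css at steady state → F = CL·Css·τ / D.
F = 21 × 14 × 24 / 16800 = 0.420

0.420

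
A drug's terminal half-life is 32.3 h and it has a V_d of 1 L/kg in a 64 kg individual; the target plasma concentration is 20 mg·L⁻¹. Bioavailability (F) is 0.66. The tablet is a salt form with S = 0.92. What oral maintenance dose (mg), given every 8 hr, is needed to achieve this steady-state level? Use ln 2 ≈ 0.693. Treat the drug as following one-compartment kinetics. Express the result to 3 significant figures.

362 mg

Vd = 1 L/kg × 64 kg = 64.00 L
CL = ln 2 · Vd / t½ = 0.693 × 64.00 / 32.3 = 1.373 L/h
D = CL × Css × τ / F / S = 1.373 × 20 × 8 / 0.66 / 0.92 = 361.8 mg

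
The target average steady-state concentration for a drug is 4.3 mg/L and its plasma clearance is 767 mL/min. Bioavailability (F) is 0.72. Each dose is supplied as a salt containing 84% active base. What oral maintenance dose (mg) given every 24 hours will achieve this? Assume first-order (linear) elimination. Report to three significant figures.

Convert clearance: 767 mL/min × 60 min/h ÷ 1000 mL/L = 46.02 L/h
D = CL × Css × τ / F / S = 46.02 × 4.3 × 24 / 0.72 / 0.84 = 7853 mg

7850 mg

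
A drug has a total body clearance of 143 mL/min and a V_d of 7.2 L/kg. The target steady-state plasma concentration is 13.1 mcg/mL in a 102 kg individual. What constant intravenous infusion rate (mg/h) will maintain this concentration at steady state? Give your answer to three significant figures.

CL = 143 mL/min = 143 × 0.06 = 8.580 L/h
Rate = CL × Css = 8.580 × 13.1 = 112.4 mg/h

112 mg/h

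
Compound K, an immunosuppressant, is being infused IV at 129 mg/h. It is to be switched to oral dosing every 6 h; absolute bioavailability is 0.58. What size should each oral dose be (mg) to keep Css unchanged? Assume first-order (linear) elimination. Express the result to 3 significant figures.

1330 mg

To maintain the same Css, the systemic dosing rate must be unchanged: F·D/τ = infusion rate.
D = rate × τ / F = 129 × 6 / 0.58 = 1334 mg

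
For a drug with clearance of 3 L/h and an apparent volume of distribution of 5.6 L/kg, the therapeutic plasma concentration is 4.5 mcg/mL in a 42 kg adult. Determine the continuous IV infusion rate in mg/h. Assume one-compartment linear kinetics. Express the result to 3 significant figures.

13.5 mg/h

Maintenance depends on clearance, not Vd — rate in must match rate out.
R₀ = 3.000 × 4.5 = 13.50 mg/h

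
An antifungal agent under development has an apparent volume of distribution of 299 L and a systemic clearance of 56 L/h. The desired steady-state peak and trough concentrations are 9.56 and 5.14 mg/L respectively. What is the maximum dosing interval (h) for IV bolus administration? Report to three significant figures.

3.31 h

k = CL / Vd = 56.00 / 299.0 = 0.1873 h⁻¹
Between IV bolus doses, concentration decays as C = C₀·e^(−kτ), so C_peak/C_trough = e^(kτ).
τ_max = ln(C_peak/C_trough) / k = ln(9.56/5.14) / 0.1873 = 0.6205 / 0.1873 = 3.313 h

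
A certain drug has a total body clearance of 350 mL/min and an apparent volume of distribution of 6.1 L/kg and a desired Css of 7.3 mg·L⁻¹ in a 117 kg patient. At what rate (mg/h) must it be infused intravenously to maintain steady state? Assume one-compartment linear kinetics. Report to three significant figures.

153 mg/h

CL = 350 mL/min = 350 × 0.06 = 21.00 L/h
Rate = CL × Css = 21.00 × 7.3 = 153.3 mg/h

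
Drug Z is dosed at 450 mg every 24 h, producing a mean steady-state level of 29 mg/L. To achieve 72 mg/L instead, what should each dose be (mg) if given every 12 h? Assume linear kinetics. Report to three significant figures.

559 mg

For first-order elimination, Css ∝ F·D/(CL·τ); F and CL are unchanged, so Css ∝ D/τ.
D₂ = D₁ × (Css,target / Css,current) × (τ₂/τ₁) = 450 × (72/29) × (12/24) = 558.6 mg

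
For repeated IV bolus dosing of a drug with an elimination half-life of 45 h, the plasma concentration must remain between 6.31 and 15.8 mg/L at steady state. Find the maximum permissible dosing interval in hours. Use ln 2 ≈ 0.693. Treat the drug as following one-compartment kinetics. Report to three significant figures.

59.6 h

k = 0.693 / t½ = 0.693 / 45 = 0.01540 h⁻¹
Between IV bolus doses, concentration decays as C = C₀·e^(−kτ), so C_peak/C_trough = e^(kτ).
τ_max = ln(C_peak/C_trough) / k = ln(15.8/6.31) / 0.01540 = 0.9179 / 0.01540 = 59.60 h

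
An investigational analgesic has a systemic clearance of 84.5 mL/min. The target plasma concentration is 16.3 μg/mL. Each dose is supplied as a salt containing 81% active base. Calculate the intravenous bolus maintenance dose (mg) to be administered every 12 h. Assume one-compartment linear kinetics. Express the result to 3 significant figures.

Convert clearance: 84.5 mL/min × 60 min/h ÷ 1000 mL/L = 5.070 L/h
D = CL × Css × τ / S = 5.070 × 16.3 × 12 / 0.81 = 1224 mg

1220 mg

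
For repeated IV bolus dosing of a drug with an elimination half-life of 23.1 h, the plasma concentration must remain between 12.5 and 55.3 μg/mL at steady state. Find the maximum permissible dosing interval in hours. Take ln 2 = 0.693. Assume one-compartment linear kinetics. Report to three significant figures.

k = 0.693 / t½ = 0.693 / 23.1 = 0.03000 h⁻¹
Between IV bolus doses, concentration decays as C = C₀·e^(−kτ), so C_peak/C_trough = e^(kτ).
τ_max = ln(C_peak/C_trough) / k = ln(55.3/12.5) / 0.03000 = 1.487 / 0.03000 = 49.57 h

49.6 h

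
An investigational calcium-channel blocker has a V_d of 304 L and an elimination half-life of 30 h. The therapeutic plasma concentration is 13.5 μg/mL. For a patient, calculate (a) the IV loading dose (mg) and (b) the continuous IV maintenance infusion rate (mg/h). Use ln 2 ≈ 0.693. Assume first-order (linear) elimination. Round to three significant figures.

(a) 4100 mg; (b) 94.8 mg/h

LD = Vd × C = 304.0 × 13.5 = 4104 mg
CL = 0.693 × Vd / t½ = 0.693 × 304.0 / 30 = 7.022 L/h
Infusion rate = CL × Css = 7.022 × 13.5 = 94.80 mg/h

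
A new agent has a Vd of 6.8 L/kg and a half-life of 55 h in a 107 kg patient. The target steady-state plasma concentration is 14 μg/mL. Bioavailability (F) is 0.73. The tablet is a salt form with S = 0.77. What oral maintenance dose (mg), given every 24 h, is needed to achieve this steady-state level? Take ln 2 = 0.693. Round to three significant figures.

5480 mg

Vd(total) = 107 kg × 6.8 L/kg = 727.6 L
k = 0.693/55 = 0.01260 h⁻¹, so CL = k·Vd = 0.01260 × 727.6 = 9.168 L/h
D = CL × Css × τ / F / S = 9.168 × 14 × 24 / 0.73 / 0.77 = 5480 mg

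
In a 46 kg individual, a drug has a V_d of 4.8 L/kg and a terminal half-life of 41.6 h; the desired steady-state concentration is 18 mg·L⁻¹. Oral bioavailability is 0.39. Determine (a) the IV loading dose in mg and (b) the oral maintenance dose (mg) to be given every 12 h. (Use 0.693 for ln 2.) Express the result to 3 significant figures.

(a) 3970 mg; (b) 2040 mg

Vd(total) = 46 kg × 4.8 L/kg = 220.8 L
LD = Vd × C = 220.8 × 18 = 3974 mg
CL = 0.693 × Vd / t½ = 0.693 × 220.8 / 41.6 = 3.678 L/h
D = CL × Css × τ / F = 3.678 × 18 × 12 / 0.39 = 2037 mg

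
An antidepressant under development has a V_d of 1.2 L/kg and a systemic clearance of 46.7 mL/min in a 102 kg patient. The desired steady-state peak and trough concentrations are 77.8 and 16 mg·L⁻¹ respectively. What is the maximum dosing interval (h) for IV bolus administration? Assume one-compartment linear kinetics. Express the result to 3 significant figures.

Vd = 1.2 L/kg × 102 kg = 122.4 L
CL = 46.7 mL/min = 46.7 × 0.06 = 2.802 L/h
k = CL / Vd = 2.802 / 122.4 = 0.02289 h⁻¹
Between IV bolus doses, concentration decays as C = C₀·e^(−kτ), so C_peak/C_trough = e^(kτ).
τ_max = ln(C_peak/C_trough) / k = ln(77.8/16) / 0.02289 = 1.582 / 0.02289 = 69.11 h

69.1 h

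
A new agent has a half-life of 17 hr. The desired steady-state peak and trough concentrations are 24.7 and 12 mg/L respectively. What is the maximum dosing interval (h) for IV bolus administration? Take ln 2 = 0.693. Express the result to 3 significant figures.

k = 0.693 / t½ = 0.693 / 17 = 0.04076 h⁻¹
Between IV bolus doses, concentration decays as C = C₀·e^(−kτ), so C_peak/C_trough = e^(kτ).
τ_max = ln(C_peak/C_trough) / k = ln(24.7/12) / 0.04076 = 0.7219 / 0.04076 = 17.71 h

17.7 h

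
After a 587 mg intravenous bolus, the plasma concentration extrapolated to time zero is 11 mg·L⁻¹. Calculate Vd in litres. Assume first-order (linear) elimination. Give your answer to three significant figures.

53.4 L

Immediately after an IV bolus, C₀ = Dose / Vd, so Vd = Dose / C₀.
Vd = 587 / 11 = 53.36 L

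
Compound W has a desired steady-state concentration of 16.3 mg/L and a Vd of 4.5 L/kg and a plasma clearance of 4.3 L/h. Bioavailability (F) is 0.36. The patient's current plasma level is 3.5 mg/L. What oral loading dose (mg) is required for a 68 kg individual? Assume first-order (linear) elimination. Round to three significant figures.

Vd = 4.5 L/kg × 68 kg = 306.0 L
The loading dose fills Vd to the target concentration.
Concentration deficit ΔC = 16.3 − 3.5 = 12.80 mg/L
LD = Vd × ΔC / F = 306.0 × 12.80 / 0.36 = 10880 mg

10900 mg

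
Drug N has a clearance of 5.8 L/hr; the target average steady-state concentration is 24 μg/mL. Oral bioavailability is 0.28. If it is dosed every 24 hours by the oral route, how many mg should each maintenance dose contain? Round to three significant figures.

11900 mg

D = CL × Css × τ / F = 5.800 × 24 × 24 / 0.28 = 11930 mg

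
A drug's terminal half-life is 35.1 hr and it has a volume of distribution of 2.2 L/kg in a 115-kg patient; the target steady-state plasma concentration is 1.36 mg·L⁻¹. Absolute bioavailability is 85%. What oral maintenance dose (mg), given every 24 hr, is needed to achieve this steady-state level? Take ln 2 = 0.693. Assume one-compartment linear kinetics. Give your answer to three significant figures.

Vd = 2.2 L/kg × 115 kg = 253.0 L
k = 0.693/35.1 = 0.01974 h⁻¹, so CL = k·Vd = 0.01974 × 253.0 = 4.994 L/h
D = CL × Css × τ / F = 4.994 × 1.36 × 24 / 0.85 = 191.8 mg

192 mg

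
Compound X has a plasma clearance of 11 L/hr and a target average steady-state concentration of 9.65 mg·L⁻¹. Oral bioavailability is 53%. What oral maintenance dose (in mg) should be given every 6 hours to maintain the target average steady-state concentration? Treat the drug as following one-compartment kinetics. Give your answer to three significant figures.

D = CL × Css × τ / F = 11.00 × 9.65 × 6 / 0.53 = 1202 mg

1200 mg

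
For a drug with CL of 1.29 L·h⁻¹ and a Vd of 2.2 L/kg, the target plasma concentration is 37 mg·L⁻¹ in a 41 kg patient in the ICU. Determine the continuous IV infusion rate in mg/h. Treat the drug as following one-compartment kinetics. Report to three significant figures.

47.7 mg/h

Maintenance depends on clearance, not Vd — rate in must match rate out.
Infusion rate = CL · Css = 1.290 L/h × 37 mg/L = 47.73 mg/h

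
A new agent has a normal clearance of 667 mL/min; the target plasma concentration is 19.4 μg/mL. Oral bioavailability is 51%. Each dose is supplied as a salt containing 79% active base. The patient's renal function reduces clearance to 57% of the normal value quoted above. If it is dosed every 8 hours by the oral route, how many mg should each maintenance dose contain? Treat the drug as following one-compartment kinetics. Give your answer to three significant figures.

8790 mg

CL = 667 mL/min = 667 × 0.06 = 40.02 L/h
Patient clearance = 0.57 × 40.02 = 22.81 L/h
At steady state, dose per interval replaces the amount cleared in that interval: F·S·D/τ = CL·Css.
D = CL × Css × τ / F / S = 22.81 × 19.4 × 8 / 0.51 / 0.79 = 8787 mg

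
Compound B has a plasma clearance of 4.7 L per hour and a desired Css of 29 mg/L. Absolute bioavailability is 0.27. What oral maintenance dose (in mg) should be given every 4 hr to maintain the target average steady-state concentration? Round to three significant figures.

2020 mg

D = CL × Css × τ / F = 4.700 × 29 × 4 / 0.27 = 2019 mg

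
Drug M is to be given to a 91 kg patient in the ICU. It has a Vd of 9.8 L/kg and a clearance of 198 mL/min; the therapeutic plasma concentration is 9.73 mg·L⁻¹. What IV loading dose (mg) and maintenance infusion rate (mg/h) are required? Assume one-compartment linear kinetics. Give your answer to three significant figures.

Vd = 9.8 L/kg × 91 kg = 891.8 L
Loading: fill Vd to C_target → 891.8 L × 9.73 mg/L = 8677 mg
CL = 198 mL/min = 198 × 0.06 = 11.88 L/h
Infusion rate = 11.88 L/h × 9.73 mg/L = 115.6 mg/h

(a) 8680 mg; (b) 116 mg/h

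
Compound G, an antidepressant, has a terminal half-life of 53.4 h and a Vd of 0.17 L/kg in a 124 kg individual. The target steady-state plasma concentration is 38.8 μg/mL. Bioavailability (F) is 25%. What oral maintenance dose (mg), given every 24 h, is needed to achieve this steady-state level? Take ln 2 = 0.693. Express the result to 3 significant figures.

1020 mg

Total Vd = 0.17 × 124 = 21.08 L
CL = 0.693 × Vd / t½ = 0.693 × 21.08 / 53.4 = 0.2736 L/h
D = CL × Css × τ / F = 0.2736 × 38.8 × 24 / 0.25 = 1019 mg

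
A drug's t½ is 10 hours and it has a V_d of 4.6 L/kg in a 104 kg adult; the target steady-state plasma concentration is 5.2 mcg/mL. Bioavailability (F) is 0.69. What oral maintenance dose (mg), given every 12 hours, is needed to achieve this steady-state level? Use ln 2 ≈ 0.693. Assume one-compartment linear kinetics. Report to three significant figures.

3000 mg

Vd(total) = 104 kg × 4.6 L/kg = 478.4 L
CL = ln 2 · Vd / t½ = 0.693 × 478.4 / 10 = 33.15 L/h
D = CL × Css × τ / F = 33.15 × 5.2 × 12 / 0.69 = 2998 mg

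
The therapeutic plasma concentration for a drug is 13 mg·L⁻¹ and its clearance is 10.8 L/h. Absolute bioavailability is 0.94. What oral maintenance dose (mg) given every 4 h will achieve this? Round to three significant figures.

597 mg

D = CL × Css × τ / F = 10.80 × 13 × 4 / 0.94 = 597.4 mg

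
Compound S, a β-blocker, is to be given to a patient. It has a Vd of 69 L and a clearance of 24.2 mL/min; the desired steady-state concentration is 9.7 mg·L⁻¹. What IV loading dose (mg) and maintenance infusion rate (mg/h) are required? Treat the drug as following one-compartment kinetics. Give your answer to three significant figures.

(a) 669 mg; (b) 14.1 mg/h

Loading dose = Vd × C = 69.00 × 9.7 = 669.3 mg
CL = 24.2 mL/min × 60/1000 = 1.452 L/h
Infusion rate = 1.452 L/h × 9.7 mg/L = 14.08 mg/h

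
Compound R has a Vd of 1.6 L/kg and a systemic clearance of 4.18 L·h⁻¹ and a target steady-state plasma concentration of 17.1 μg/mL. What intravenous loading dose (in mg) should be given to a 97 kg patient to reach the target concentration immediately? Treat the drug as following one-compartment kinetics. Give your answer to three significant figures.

2650 mg

Vd(total) = 97 kg × 1.6 L/kg = 155.2 L
LD is governed by Vd — clearance does not enter the loading-dose calculation.
LD = Vd × C = 155.2 × 17.10 = 2654 mg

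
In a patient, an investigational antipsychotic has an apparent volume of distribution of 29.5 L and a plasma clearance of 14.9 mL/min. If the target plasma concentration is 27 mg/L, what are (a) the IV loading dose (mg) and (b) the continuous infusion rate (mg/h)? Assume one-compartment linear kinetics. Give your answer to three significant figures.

(a) 797 mg; (b) 24.1 mg/h

Loading dose = Vd × C = 29.50 × 27 = 796.5 mg
Convert clearance: 14.9 mL/min × 60 min/h ÷ 1000 mL/L = 0.8940 L/h
Maintenance: replace elimination → rate = CL × Css = 0.8940 × 27 = 24.14 mg/h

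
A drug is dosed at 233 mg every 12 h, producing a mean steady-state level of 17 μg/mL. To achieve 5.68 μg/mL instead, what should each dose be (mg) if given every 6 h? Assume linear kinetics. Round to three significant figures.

For first-order elimination, Css ∝ F·D/(CL·τ); F and CL are unchanged, so Css ∝ D/τ.
D₂ = D₁ × (Css,target / Css,current) × (τ₂/τ₁) = 233 × (5.68/17) × (6/12) = 38.92 mg

38.9 mg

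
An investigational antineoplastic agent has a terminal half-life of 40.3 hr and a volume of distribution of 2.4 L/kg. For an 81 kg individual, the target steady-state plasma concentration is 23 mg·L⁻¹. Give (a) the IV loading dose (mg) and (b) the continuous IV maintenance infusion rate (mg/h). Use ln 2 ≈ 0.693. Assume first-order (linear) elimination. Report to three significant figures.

Vd(total) = 81 kg × 2.4 L/kg = 194.4 L
LD = Vd × C = 194.4 × 23 = 4471 mg
CL = 0.693 × Vd / t½ = 0.693 × 194.4 / 40.3 = 3.343 L/h
Infusion rate = CL × Css = 3.343 × 23 = 76.89 mg/h

(a) 4470 mg; (b) 76.9 mg/h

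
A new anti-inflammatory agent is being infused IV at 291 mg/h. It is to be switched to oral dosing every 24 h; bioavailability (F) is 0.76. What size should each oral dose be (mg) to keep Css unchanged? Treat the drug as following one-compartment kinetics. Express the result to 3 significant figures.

To maintain the same Css, the systemic dosing rate must be unchanged: F·D/τ = infusion rate.
D = rate × τ / F = 291 × 24 / 0.76 = 9189 mg

9190 mg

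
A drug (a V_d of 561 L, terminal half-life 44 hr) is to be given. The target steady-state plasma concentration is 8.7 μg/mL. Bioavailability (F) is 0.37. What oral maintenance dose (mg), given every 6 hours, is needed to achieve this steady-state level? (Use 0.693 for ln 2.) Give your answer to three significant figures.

1250 mg

k = 0.693/44 = 0.01575 h⁻¹, so CL = k·Vd = 0.01575 × 561.0 = 8.836 L/h
D = CL × Css × τ / F = 8.836 × 8.7 × 6 / 0.37 = 1247 mg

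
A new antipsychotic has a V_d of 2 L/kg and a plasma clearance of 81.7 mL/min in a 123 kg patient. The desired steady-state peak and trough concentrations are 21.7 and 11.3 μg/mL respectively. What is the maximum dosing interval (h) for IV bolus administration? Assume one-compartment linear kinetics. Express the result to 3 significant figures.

Total Vd = 2 × 123 = 246.0 L
Convert clearance: 81.7 mL/min × 60 min/h ÷ 1000 mL/L = 4.902 L/h
k = CL / Vd = 4.902 / 246.0 = 0.01993 h⁻¹
Between IV bolus doses, concentration decays as C = C₀·e^(−kτ), so C_peak/C_trough = e^(kτ).
τ_max = ln(C_peak/C_trough) / k = ln(21.7/11.3) / 0.01993 = 0.6525 / 0.01993 = 32.74 h

32.7 h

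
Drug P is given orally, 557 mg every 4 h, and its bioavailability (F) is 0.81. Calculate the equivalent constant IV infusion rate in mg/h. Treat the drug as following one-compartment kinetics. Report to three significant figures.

113 mg/h

Equivalent systemic input: infusion rate = F·D/τ.
Rate = 0.81 × 557 / 4 = 112.8 mg/h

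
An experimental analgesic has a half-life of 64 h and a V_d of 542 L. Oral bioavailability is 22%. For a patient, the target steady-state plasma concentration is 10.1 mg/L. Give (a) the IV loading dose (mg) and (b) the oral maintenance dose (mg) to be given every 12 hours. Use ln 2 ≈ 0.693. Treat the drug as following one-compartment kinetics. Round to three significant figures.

LD = Vd × C = 542.0 × 10.1 = 5474 mg
CL = 0.693 × Vd / t½ = 0.693 × 542.0 / 64 = 5.869 L/h
D = CL × Css × τ / F = 5.869 × 10.1 × 12 / 0.22 = 3233 mg

(a) 5470 mg; (b) 3230 mg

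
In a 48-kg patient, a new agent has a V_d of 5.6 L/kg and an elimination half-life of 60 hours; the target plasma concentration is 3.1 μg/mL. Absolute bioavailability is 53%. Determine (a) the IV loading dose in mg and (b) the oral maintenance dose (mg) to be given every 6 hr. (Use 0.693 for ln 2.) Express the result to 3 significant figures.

Vd(total) = 48 kg × 5.6 L/kg = 268.8 L
LD = Vd × C = 268.8 × 3.1 = 833.3 mg
CL = 0.693 × Vd / t½ = 0.693 × 268.8 / 60 = 3.105 L/h
D = CL × Css × τ / F = 3.105 × 3.1 × 6 / 0.53 = 109.0 mg

(a) 833 mg; (b) 109 mg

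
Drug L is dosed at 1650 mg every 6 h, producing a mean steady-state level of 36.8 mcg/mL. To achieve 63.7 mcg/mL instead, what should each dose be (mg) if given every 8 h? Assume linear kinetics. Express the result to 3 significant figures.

With linear kinetics, Css is proportional to dose rate (D/τ) at fixed clearance.
D₂ = D₁ × (Css,target / Css,current) × (τ₂/τ₁) = 1650 × (63.7/36.8) × (8/6) = 3808 mg

3810 mg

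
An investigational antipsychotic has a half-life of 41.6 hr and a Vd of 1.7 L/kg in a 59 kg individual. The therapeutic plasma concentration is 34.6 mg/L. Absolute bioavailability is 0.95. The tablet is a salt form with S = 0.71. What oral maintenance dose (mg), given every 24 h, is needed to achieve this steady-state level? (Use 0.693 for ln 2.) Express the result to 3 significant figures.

2060 mg

Total Vd = 1.7 × 59 = 100.3 L
CL = ln 2 · Vd / t½ = 0.693 × 100.3 / 41.6 = 1.671 L/h
D = CL × Css × τ / F / S = 1.671 × 34.6 × 24 / 0.95 / 0.71 = 2057 mg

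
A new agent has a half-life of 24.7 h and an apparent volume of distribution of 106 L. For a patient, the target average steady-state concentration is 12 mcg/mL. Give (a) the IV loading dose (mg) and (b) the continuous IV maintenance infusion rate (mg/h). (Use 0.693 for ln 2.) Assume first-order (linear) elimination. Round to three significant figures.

(a) 1270 mg; (b) 35.7 mg/h

LD = Vd × C = 106.0 × 12 = 1272 mg
CL = 0.693 × Vd / t½ = 0.693 × 106.0 / 24.7 = 2.974 L/h
Infusion rate = CL × Css = 2.974 × 12 = 35.69 mg/h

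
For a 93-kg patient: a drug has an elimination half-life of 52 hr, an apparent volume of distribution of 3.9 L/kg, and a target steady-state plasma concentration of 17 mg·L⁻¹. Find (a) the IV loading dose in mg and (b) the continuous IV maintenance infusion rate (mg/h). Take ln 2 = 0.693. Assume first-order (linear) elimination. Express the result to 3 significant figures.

Total Vd = 3.9 × 93 = 362.7 L
LD = Vd × C = 362.7 × 17 = 6166 mg
CL = 0.693 × Vd / t½ = 0.693 × 362.7 / 52 = 4.834 L/h
Infusion rate = CL × Css = 4.834 × 17 = 82.18 mg/h

(a) 6170 mg; (b) 82.2 mg/h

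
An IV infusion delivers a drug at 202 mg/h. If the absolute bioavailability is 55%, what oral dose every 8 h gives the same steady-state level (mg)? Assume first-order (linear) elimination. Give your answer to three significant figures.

To maintain the same Css, the systemic dosing rate must be unchanged: F·D/τ = infusion rate.
D = rate × τ / F = 202 × 8 / 0.55 = 2938 mg

2940 mg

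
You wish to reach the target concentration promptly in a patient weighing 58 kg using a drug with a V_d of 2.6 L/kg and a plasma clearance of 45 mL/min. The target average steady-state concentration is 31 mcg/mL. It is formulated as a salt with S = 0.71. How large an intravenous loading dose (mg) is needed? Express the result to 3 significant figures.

Vd(total) = 58 kg × 2.6 L/kg = 150.8 L
The loading dose fills Vd to the target concentration; clearance is irrelevant here.
LD = Vd × C / S = 150.8 × 31.00 / 0.71 = 6584 mg

6580 mg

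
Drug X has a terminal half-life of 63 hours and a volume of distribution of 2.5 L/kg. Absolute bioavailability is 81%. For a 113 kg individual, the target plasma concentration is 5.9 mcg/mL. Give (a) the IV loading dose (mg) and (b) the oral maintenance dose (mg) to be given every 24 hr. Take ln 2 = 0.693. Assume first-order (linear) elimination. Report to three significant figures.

(a) 1670 mg; (b) 543 mg

Vd(total) = 113 kg × 2.5 L/kg = 282.5 L
LD = Vd × C = 282.5 × 5.9 = 1667 mg
CL = 0.693 × Vd / t½ = 0.693 × 282.5 / 63 = 3.108 L/h
D = CL × Css × τ / F = 3.108 × 5.9 × 24 / 0.81 = 543.3 mg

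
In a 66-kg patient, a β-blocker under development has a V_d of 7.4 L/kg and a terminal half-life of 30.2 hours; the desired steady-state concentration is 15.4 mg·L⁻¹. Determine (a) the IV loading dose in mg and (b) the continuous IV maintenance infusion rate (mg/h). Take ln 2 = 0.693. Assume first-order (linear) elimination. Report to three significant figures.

Vd = 7.4 L/kg × 66 kg = 488.4 L
LD = Vd × C = 488.4 × 15.4 = 7521 mg
CL = 0.693 × Vd / t½ = 0.693 × 488.4 / 30.2 = 11.21 L/h
Infusion rate = CL × Css = 11.21 × 15.4 = 172.6 mg/h

(a) 7520 mg; (b) 173 mg/h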